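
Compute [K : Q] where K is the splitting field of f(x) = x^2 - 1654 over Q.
[K : Q] = 2

f(x) = x^2 - 1654 factors as (x - √1654)(x + √1654). The splitting field is K = Q(√1654). Since 1654 is squarefree and > 1, it is not a perfect square, so x^2 - 1654 is irreducible over Q and [Q(√1654) : Q] = 2. Hence [K : Q] = 2.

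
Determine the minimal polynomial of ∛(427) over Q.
m_α(x) = x^3 - 427

α satisfies α^3 = 427, so x^3 - 427 annihilates α. By the rational root test, a rational root p/q (in lowest terms) of x^3 - 427 would satisfy p^3 = 427 q^3, forcing q = 1 and p^3 = 427; but 427 is not a perfect cube, contradiction. A monic cubic over Q with no rational root is irreducible (any nontrivial factorization would include a linear factor). Hence x^3 - 427 is the minimal polynomial of α, and in particular [Q(α):Q] = 3.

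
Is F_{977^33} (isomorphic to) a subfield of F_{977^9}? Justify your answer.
No: F_{977^33} is not a subfield of F_{977^9}

F_{p^m} embeds in F_{p^n} iff m | n. Here 33 ∤ 9 (since 9 = 0·33 + 9 with remainder 9 ≠ 0), so F_{977^33} is not a subfield of F_{977^9}. Equivalently: if it were, the tower law would give 33 = [F_{977^33}:F_977] dividing [F_{977^9}:F_977] = 9, contradiction.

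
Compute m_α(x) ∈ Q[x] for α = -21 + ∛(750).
m_α(x) = x^3 + 63x^2 + 1323x + 8511

Set β = α + 21 = ∛(750), so β^3 = 750. Then (α + 21)^3 - 750 = 0, i.e. α is a root of g(x) = (x + 21)^3 - 750 = x^3 + 63x^2 + 1323x + 8511. Since g(x) = h(x + 21) where h(x) = x^3 - 750, and h is irreducible over Q (because 750 is not a perfect cube, so h has no rational root, and a monic cubic with no rational root is irreducible), g is also irreducible (irreducibility is preserved under the substitution x → x + 21). Hence m_α(x) = x^3 + 63x^2 + 1323x + 8511.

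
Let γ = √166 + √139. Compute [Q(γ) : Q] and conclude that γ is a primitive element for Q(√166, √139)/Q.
[Q(γ) : Q] = 4 (equivalently, Q(γ) = Q(√166, √139))

Obviously Q(γ) ⊆ Q(√166, √139), and [Q(√166, √139):Q] = 4 (since 166, 139 are distinct squarefree integers > 1 with 23074 not a perfect square). To show equality we compute the minimal polynomial of γ. From γ = √166 + √139: γ^2 = 166 + 2√(23074) + 139 = 305 + 2√(23074), so γ^2 - 305 = 2√(23074); squaring, (γ^2 - 305)^2 = 4·23074, i.e. γ^4 - 610γ^2 + 93025 - 92296 = 0, i.e. γ^4 - 610γ^2 + 729 = 0. So γ is a root of x^4 - 610x^2 + 729. This polynomial is irreducible over Q: it has no rational root (each ±√166 ± √139 is irrational), and any factorization into two quadratics over Q would force √(23074) ∈ Q (pairing opposite roots) or √166, √139 ∈ Q (other pairings), all impossible. Hence [Q(γ):Q] = 4 = [Q(√166, √139):Q], so Q(γ) = Q(√166, √139).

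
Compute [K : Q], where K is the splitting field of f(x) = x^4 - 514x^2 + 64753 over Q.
[K : Q] = 4

Solving the quadratic in x^2: x^2 = (514 ± √(514^2 - 4·64753))/2 = (514 ± √5184)/2 = (514 ± 72)/2, giving x^2 = 221 or x^2 = 293. So f(x) = (x^2 - 221)(x^2 - 293) and the roots of f are ±√221, ±√293. Hence the splitting field is K = Q(√221, √293). Since 221 and 293 are distinct squarefree integers > 1, their product 64753 is not a perfect square, so √293 ∉ Q(√221). By the tower law [K:Q] = [Q(√221,√293):Q(√221)] · [Q(√221):Q] = 2 · 2 = 4.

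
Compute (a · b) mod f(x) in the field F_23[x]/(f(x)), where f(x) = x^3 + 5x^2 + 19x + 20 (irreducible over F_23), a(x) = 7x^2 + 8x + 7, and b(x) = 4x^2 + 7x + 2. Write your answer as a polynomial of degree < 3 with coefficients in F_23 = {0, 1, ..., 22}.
a · b ≡ 22x^2 + 5x + 21 (mod f(x))

Multiply in F_23[x]: a(x)·b(x) = (7x^2 + 8x + 7)·(4x^2 + 7x + 2) = 5x^4 + 12x^3 + 6x^2 + 19x + 14. This has degree ≥ 3, so divide by f(x) over F_23: 5x^4 + 12x^3 + 6x^2 + 19x + 14 = (5x + 10)·(x^3 + 5x^2 + 19x + 20) + (22x^2 + 5x + 21). Hence a·b ≡ 22x^2 + 5x + 21 (mod f). (F_23[x]/(f) is a field with 23^3 = 12167 elements since f is irreducible of degree 3.)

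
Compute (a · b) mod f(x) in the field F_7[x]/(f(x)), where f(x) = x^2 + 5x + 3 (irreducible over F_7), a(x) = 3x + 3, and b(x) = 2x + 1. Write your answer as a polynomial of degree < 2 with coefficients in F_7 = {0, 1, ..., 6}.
a · b ≡ 6 (mod f(x))

Multiply in F_7[x]: a(x)·b(x) = (3x + 3)·(2x + 1) = 6x^2 + 2x + 3. This has degree ≥ 2, so divide by f(x) over F_7: 6x^2 + 2x + 3 = (6)·(x^2 + 5x + 3) + (6). Hence a·b ≡ 6 (mod f). (F_7[x]/(f) is a field with 7^2 = 49 elements since f is irreducible of degree 2.)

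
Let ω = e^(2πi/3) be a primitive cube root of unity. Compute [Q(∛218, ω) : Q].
[Q(∛218, ω) : Q] = 6

[Q(∛218):Q] = 3 (min poly x^3 - 218, irreducible since 218 is not a perfect cube). [Q(ω):Q] = 2 (min poly x^2 + x + 1). Since Q(∛218) ⊂ R and ω ∉ R, we have ω ∉ Q(∛218), so x^2 + x + 1 remains irreducible over Q(∛218) and [Q(∛218, ω) : Q(∛218)] = 2. By the tower law, [Q(∛218, ω) : Q] = 3 · 2 = 6. (In fact Q(∛218, ω) is the splitting field of x^3 - 218 over Q.)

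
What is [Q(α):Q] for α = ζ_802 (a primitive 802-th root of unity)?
[Q(α):Q] = 400

The minimal polynomial of ζ_802 over Q is the 802-th cyclotomic polynomial Φ_802(x), which is irreducible over Q and has degree φ(802) = 400. Hence [Q(α):Q] = φ(802) = 400.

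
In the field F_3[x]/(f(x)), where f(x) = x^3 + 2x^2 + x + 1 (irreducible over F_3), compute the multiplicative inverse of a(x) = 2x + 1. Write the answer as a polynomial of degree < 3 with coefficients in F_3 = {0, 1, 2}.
a(x)^(-1) ≡ 2x^2 + 2 (mod f(x))

Since f is irreducible over F_3, F_3[x]/(f) is a field and a(x) ≠ 0 has an inverse. Apply the extended Euclidean algorithm to f(x) and a(x) in F_3[x]: f(x) = (2x^2 + 2)·a(x) + (2). The last nonzero remainder is the constant 2 = gcd(f, a) in F_3. Back-substituting through the division chain expresses 2 = s(x)·a(x) + t(x)·f(x) with s(x) ≡ x^2 + 1 (mod f), so (x^2 + 1)·a(x) ≡ 2 (mod f). Multiplying by 2^(-1) ≡ 2 in F_3 gives a(x)^(-1) ≡ 2·(x^2 + 1) ≡ 2x^2 + 2 (mod f). Check: (2x + 1)·(2x^2 + 2) = x^3 + 2x^2 + x + 2 ≡ 1 (mod x^3 + 2x^2 + x + 1).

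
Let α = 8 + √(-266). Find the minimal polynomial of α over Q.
m_α(x) = x^2 - 16x + 330

From α - 8 = √(-266), squaring gives (α - 8)^2 = -266, i.e. α^2 - 16α + 64 = -266, so α^2 - 16α + 330 = 0. The discriminant of x^2 - 16x + 330 is (-16)^2 - 4·(330) = 256 - 1320 = -1064, and 4·(-266) is not a perfect square in Q since -266 is squarefree and ≠ 1. Hence x^2 - 16x + 330 is irreducible over Q and is the minimal polynomial of α.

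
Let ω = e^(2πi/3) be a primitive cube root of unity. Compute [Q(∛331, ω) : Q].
[Q(∛331, ω) : Q] = 6

[Q(∛331):Q] = 3 (min poly x^3 - 331, irreducible since 331 is not a perfect cube). [Q(ω):Q] = 2 (min poly x^2 + x + 1). Since Q(∛331) ⊂ R and ω ∉ R, we have ω ∉ Q(∛331), so x^2 + x + 1 remains irreducible over Q(∛331) and [Q(∛331, ω) : Q(∛331)] = 2. By the tower law, [Q(∛331, ω) : Q] = 3 · 2 = 6. (In fact Q(∛331, ω) is the splitting field of x^3 - 331 over Q.)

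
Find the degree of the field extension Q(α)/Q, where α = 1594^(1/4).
[Q(α):Q] = 4

α is a root of x^4 - 1594. By Eisenstein's criterion at the prime p = 2 (which divides the constant term 1594 but p^2 = 4 does not, since 1594 is squarefree), x^4 - 1594 is irreducible over Q. Hence [Q(α):Q] = 4.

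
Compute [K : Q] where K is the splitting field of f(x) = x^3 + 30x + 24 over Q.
[K : Q] = 6

By the rational root test, any rational root of the monic integer polynomial f(x) = x^3 + 30x + 24 must be an integer dividing the constant term 24, i.e. one of ±{1, 2, 3, 4, 6, 8, 12, 24}. Evaluating: f(1) = 55, f(-1) = -7, f(2) = 92, f(-2) = -44, f(3) = 141, f(-3) = -93, f(4) = 208, f(-4) = -160, f(6) = 420, f(-6) = -372, f(8) = 776, f(-8) = -728, f(12) = 2112, f(-12) = -2064, f(24) = 14568, f(-24) = -14520; none is 0, so f has no rational root and is therefore irreducible over Q (a cubic with no linear factor over a field is irreducible). For an irreducible cubic, the Galois group is A_3 or S_3 according as the discriminant disc(f) = -4a^3 - 27b^2 = -4·(30)^3 - 27·(24)^2 = -123552 is or is not a square in Q. Here disc(f) = -123552 is not a perfect square in Q, so the Galois group of f over Q is not contained in A_3 and must be all of S_3. The splitting field has degree |S_3| = 6 over Q, so [K : Q] = 6.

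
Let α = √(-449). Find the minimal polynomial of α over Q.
m_α(x) = x^2 + 449

α satisfies α^2 + 449 = 0, so x^2 + 449 annihilates α. Since d = -449 is squarefree and ≠ 1, it is not a perfect square in Q, so x^2 + 449 has no rational root and is therefore irreducible over Q (a degree-2 polynomial over a field is irreducible iff it has no root). Hence m_α(x) = x^2 + 449.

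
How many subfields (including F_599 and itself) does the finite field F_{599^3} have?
F_{599^3} has 2 subfields

The subfields of F_{p^n} are exactly the fields F_{p^d} for d | n (each is the fixed field of the unique index-d subgroup of Gal(F_{p^n}/F_p) ≅ Z/nZ). The divisors of n = 3 are {1, 3}, giving 2 subfields: F_{599^1}, F_{599^3}.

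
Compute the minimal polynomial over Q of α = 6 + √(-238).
m_α(x) = x^2 - 12x + 274

From α - 6 = √(-238), squaring gives (α - 6)^2 = -238, i.e. α^2 - 12α + 36 = -238, so α^2 - 12α + 274 = 0. The discriminant of x^2 - 12x + 274 is (-12)^2 - 4·(274) = 144 - 1096 = -952, and 4·(-238) is not a perfect square in Q since -238 is squarefree and ≠ 1. Hence x^2 - 12x + 274 is irreducible over Q and is the minimal polynomial of α.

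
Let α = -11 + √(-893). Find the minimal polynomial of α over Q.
m_α(x) = x^2 + 22x + 1014

From α + 11 = √(-893), squaring gives (α + 11)^2 = -893, i.e. α^2 + 22α + 121 = -893, so α^2 + 22α + 1014 = 0. The discriminant of x^2 + 22x + 1014 is (22)^2 - 4·(1014) = 484 - 4056 = -3572, and 4·(-893) is not a perfect square in Q since -893 is squarefree and ≠ 1. Hence x^2 + 22x + 1014 is irreducible over Q and is the minimal polynomial of α.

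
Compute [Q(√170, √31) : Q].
[Q(√170, √31) : Q] = 4

[Q(√170):Q] = 2 (min poly x^2 - 170, irreducible since 170 is squarefree > 1). For the top step, suppose √31 ∈ Q(√170), say √31 = c + d√170 with c, d ∈ Q. Squaring: 31 = c^2 + 170d^2 + 2cd√170. Since √170 ∉ Q this forces 2cd = 0. If d = 0 then √31 = c ∈ Q, contradicting 31 squarefree > 1. If c = 0 then 31 = 170d^2, so 170·31 = (170d)^2 is a perfect square in Q — but 170·31 = 5270 is not a perfect square (since 170 and 31 are distinct squarefree integers). Contradiction. Hence √31 ∉ Q(√170), so x^2 - 31 stays irreducible over Q(√170) and [Q(√170, √31) : Q(√170)] = 2. By the tower law, [Q(√170, √31) : Q] = 2 · 2 = 4.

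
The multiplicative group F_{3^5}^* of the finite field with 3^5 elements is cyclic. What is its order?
|F_{3^5}^*| = 242

F_{3^5} has 3^5 = 243 elements; its multiplicative group consists of all nonzero elements, so |F_{3^5}^*| = 243 - 1 = 242. (It is cyclic since any finite subgroup of the multiplicative group of a field is cyclic.)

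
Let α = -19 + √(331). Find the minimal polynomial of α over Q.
m_α(x) = x^2 + 38x + 30

From α + 19 = √(331), squaring gives (α + 19)^2 = 331, i.e. α^2 + 38α + 361 = 331, so α^2 + 38α + 30 = 0. The discriminant of x^2 + 38x + 30 is (38)^2 - 4·(30) = 1444 - 120 = 1324, and 4·(331) is not a perfect square in Q since 331 is squarefree and ≠ 1. Hence x^2 + 38x + 30 is irreducible over Q and is the minimal polynomial of α.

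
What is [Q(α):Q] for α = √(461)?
[Q(α):Q] = 2

[Q(α):Q] equals the degree of the minimal polynomial of α. Here α^2 = 461 and x^2 - 461 is irreducible (d = 461 is squarefree, ≠ 1, hence not a square), so deg(m_α) = 2. Thus [Q(α):Q] = 2.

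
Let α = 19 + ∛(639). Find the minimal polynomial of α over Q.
m_α(x) = x^3 - 57x^2 + 1083x - 7498

Set β = α - 19 = ∛(639), so β^3 = 639. Then (α - 19)^3 - 639 = 0, i.e. α is a root of g(x) = (x - 19)^3 - 639 = x^3 - 57x^2 + 1083x - 7498. Since g(x) = h(x - 19) where h(x) = x^3 - 639, and h is irreducible over Q (because 639 is not a perfect cube, so h has no rational root, and a monic cubic with no rational root is irreducible), g is also irreducible (irreducibility is preserved under the substitution x → x - 19). Hence m_α(x) = x^3 - 57x^2 + 1083x - 7498.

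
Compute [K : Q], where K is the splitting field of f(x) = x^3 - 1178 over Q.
[K : Q] = 6

The roots of x^3 - 1178 are ∛1178, ω∛1178, ω^2∛1178 where ω = e^(2πi/3) is a primitive cube root of unity, so K = Q(∛1178, ω). Now [Q(∛1178):Q] = 3 (since 1178 is not a perfect cube, x^3 - 1178 is irreducible) and [Q(ω):Q] = 2. Both 2 and 3 divide [K:Q], and [K:Q] ≤ 3·2 = 6, so [K:Q] = 6. (Equivalently: Q(∛1178) ⊂ R but ω ∉ R, so [K : Q(∛1178)] = 2.)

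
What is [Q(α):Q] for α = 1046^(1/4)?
[Q(α):Q] = 4

α is a root of x^4 - 1046. By Eisenstein's criterion at the prime p = 2 (which divides the constant term 1046 but p^2 = 4 does not, since 1046 is squarefree), x^4 - 1046 is irreducible over Q. Hence [Q(α):Q] = 4.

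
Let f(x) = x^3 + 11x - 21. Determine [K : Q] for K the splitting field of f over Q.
[K : Q] = 6

By the rational root test, any rational root of the monic integer polynomial f(x) = x^3 + 11x - 21 must be an integer dividing the constant term -21, i.e. one of ±{1, 3, 7, 21}. Evaluating: f(1) = -9, f(-1) = -33, f(3) = 39, f(-3) = -81, f(7) = 399, f(-7) = -441, f(21) = 9471, f(-21) = -9513; none is 0, so f has no rational root and is therefore irreducible over Q (a cubic with no linear factor over a field is irreducible). For an irreducible cubic, the Galois group is A_3 or S_3 according as the discriminant disc(f) = -4a^3 - 27b^2 = -4·(11)^3 - 27·(-21)^2 = -17231 is or is not a square in Q. Here disc(f) = -17231 is not a perfect square in Q, so the Galois group of f over Q is not contained in A_3 and must be all of S_3. The splitting field has degree |S_3| = 6 over Q, so [K : Q] = 6.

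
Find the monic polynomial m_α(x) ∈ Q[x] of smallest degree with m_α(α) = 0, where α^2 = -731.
m_α(x) = x^2 + 731

α satisfies α^2 + 731 = 0, so x^2 + 731 annihilates α. Since d = -731 is squarefree and ≠ 1, it is not a perfect square in Q, so x^2 + 731 has no rational root and is therefore irreducible over Q (a degree-2 polynomial over a field is irreducible iff it has no root). Hence m_α(x) = x^2 + 731.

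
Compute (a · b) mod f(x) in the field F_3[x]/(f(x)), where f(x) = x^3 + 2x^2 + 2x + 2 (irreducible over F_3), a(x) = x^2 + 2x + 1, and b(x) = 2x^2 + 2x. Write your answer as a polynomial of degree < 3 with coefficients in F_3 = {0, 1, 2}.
a · b ≡ x^2 + 2 (mod f(x))

Multiply in F_3[x]: a(x)·b(x) = (x^2 + 2x + 1)·(2x^2 + 2x) = 2x^4 + 2x. This has degree ≥ 3, so divide by f(x) over F_3: 2x^4 + 2x = (2x + 2)·(x^3 + 2x^2 + 2x + 2) + (x^2 + 2). Hence a·b ≡ x^2 + 2 (mod f). (F_3[x]/(f) is a field with 3^3 = 27 elements since f is irreducible of degree 3.)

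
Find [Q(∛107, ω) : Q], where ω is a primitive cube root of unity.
[Q(∛107, ω) : Q] = 6

[Q(∛107):Q] = 3 (min poly x^3 - 107, irreducible since 107 is not a perfect cube). [Q(ω):Q] = 2 (min poly x^2 + x + 1). Since Q(∛107) ⊂ R and ω ∉ R, we have ω ∉ Q(∛107), so x^2 + x + 1 remains irreducible over Q(∛107) and [Q(∛107, ω) : Q(∛107)] = 2. By the tower law, [Q(∛107, ω) : Q] = 3 · 2 = 6. (In fact Q(∛107, ω) is the splitting field of x^3 - 107 over Q.)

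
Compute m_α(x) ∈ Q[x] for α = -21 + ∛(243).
m_α(x) = x^3 + 63x^2 + 1323x + 9018

Set β = α + 21 = ∛(243), so β^3 = 243. Then (α + 21)^3 - 243 = 0, i.e. α is a root of g(x) = (x + 21)^3 - 243 = x^3 + 63x^2 + 1323x + 9018. Since g(x) = h(x + 21) where h(x) = x^3 - 243, and h is irreducible over Q (because 243 is not a perfect cube, so h has no rational root, and a monic cubic with no rational root is irreducible), g is also irreducible (irreducibility is preserved under the substitution x → x + 21). Hence m_α(x) = x^3 + 63x^2 + 1323x + 9018.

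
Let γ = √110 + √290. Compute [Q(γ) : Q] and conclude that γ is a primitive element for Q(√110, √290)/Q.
[Q(γ) : Q] = 4 (equivalently, Q(γ) = Q(√110, √290))

Obviously Q(γ) ⊆ Q(√110, √290), and [Q(√110, √290):Q] = 4 (since 110, 290 are distinct squarefree integers > 1 with 31900 not a perfect square). To show equality we compute the minimal polynomial of γ. From γ = √110 + √290: γ^2 = 110 + 2√(31900) + 290 = 400 + 2√(31900), so γ^2 - 400 = 2√(31900); squaring, (γ^2 - 400)^2 = 4·31900, i.e. γ^4 - 800γ^2 + 160000 - 127600 = 0, i.e. γ^4 - 800γ^2 + 32400 = 0. So γ is a root of x^4 - 800x^2 + 32400. This polynomial is irreducible over Q: it has no rational root (each ±√110 ± √290 is irrational), and any factorization into two quadratics over Q would force √(31900) ∈ Q (pairing opposite roots) or √110, √290 ∈ Q (other pairings), all impossible. Hence [Q(γ):Q] = 4 = [Q(√110, √290):Q], so Q(γ) = Q(√110, √290).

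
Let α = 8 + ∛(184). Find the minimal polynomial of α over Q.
m_α(x) = x^3 - 24x^2 + 192x - 696

Set β = α - 8 = ∛(184), so β^3 = 184. Then (α - 8)^3 - 184 = 0, i.e. α is a root of g(x) = (x - 8)^3 - 184 = x^3 - 24x^2 + 192x - 696. Since g(x) = h(x - 8) where h(x) = x^3 - 184, and h is irreducible over Q (because 184 is not a perfect cube, so h has no rational root, and a monic cubic with no rational root is irreducible), g is also irreducible (irreducibility is preserved under the substitution x → x - 8). Hence m_α(x) = x^3 - 24x^2 + 192x - 696.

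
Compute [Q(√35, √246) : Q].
[Q(√35, √246) : Q] = 4

[Q(√35):Q] = 2 (min poly x^2 - 35, irreducible since 35 is squarefree > 1). For the top step, suppose √246 ∈ Q(√35), say √246 = c + d√35 with c, d ∈ Q. Squaring: 246 = c^2 + 35d^2 + 2cd√35. Since √35 ∉ Q this forces 2cd = 0. If d = 0 then √246 = c ∈ Q, contradicting 246 squarefree > 1. If c = 0 then 246 = 35d^2, so 35·246 = (35d)^2 is a perfect square in Q — but 35·246 = 8610 is not a perfect square (since 35 and 246 are distinct squarefree integers). Contradiction. Hence √246 ∉ Q(√35), so x^2 - 246 stays irreducible over Q(√35) and [Q(√35, √246) : Q(√35)] = 2. By the tower law, [Q(√35, √246) : Q] = 2 · 2 = 4.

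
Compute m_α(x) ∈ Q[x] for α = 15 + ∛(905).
m_α(x) = x^3 - 45x^2 + 675x - 4280

Set β = α - 15 = ∛(905), so β^3 = 905. Then (α - 15)^3 - 905 = 0, i.e. α is a root of g(x) = (x - 15)^3 - 905 = x^3 - 45x^2 + 675x - 4280. Since g(x) = h(x - 15) where h(x) = x^3 - 905, and h is irreducible over Q (because 905 is not a perfect cube, so h has no rational root, and a monic cubic with no rational root is irreducible), g is also irreducible (irreducibility is preserved under the substitution x → x - 15). Hence m_α(x) = x^3 - 45x^2 + 675x - 4280.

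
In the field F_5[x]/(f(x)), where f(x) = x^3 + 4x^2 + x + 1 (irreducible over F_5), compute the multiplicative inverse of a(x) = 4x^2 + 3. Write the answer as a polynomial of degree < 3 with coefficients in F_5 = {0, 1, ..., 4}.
a(x)^(-1) ≡ x^2 + 2x + 1 (mod f(x))

Since f is irreducible over F_5, F_5[x]/(f) is a field and a(x) ≠ 0 has an inverse. Apply the extended Euclidean algorithm to f(x) and a(x) in F_5[x]: f(x) = (4x + 1)·a(x) + (4x + 3);  a(x) = (x + 3)·(4x + 3) + (4). The last nonzero remainder is the constant 4 = gcd(f, a) in F_5. Back-substituting through the division chain expresses 4 = s(x)·a(x) + t(x)·f(x) with s(x) ≡ 4x^2 + 3x + 4 (mod f), so (4x^2 + 3x + 4)·a(x) ≡ 4 (mod f). Multiplying by 4^(-1) ≡ 4 in F_5 gives a(x)^(-1) ≡ 4·(4x^2 + 3x + 4) ≡ x^2 + 2x + 1 (mod f). Check: (4x^2 + 3)·(x^2 + 2x + 1) = 4x^4 + 3x^3 + 2x^2 + x + 3 ≡ 1 (mod x^3 + 4x^2 + x + 1).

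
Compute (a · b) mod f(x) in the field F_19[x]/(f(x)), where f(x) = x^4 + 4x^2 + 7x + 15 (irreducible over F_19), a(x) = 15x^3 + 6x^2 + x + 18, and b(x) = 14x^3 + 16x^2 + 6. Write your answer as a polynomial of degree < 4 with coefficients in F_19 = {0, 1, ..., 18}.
a · b ≡ 5x^3 + 11x^2 + 9x (mod f(x))

Multiply in F_19[x]: a(x)·b(x) = (15x^3 + 6x^2 + x + 18)·(14x^3 + 16x^2 + 6) = x^6 + x^5 + 15x^4 + 16x^3 + x^2 + 6x + 13. This has degree ≥ 4, so divide by f(x) over F_19: x^6 + x^5 + 15x^4 + 16x^3 + x^2 + 6x + 13 = (x^2 + x + 11)·(x^4 + 4x^2 + 7x + 15) + (5x^3 + 11x^2 + 9x). Hence a·b ≡ 5x^3 + 11x^2 + 9x (mod f). (F_19[x]/(f) is a field with 19^4 = 130321 elements since f is irreducible of degree 4.)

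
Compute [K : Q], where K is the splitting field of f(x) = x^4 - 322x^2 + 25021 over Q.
[K : Q] = 4

Solving the quadratic in x^2: x^2 = (322 ± √(322^2 - 4·25021))/2 = (322 ± √3600)/2 = (322 ± 60)/2, giving x^2 = 191 or x^2 = 131. So f(x) = (x^2 - 191)(x^2 - 131) and the roots of f are ±√191, ±√131. Hence the splitting field is K = Q(√191, √131). Since 191 and 131 are distinct squarefree integers > 1, their product 25021 is not a perfect square, so √131 ∉ Q(√191). By the tower law [K:Q] = [Q(√191,√131):Q(√191)] · [Q(√191):Q] = 2 · 2 = 4.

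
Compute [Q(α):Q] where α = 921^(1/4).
[Q(α):Q] = 4

α is a root of x^4 - 921. By Eisenstein's criterion at the prime p = 3 (which divides the constant term 921 but p^2 = 9 does not, since 921 is squarefree), x^4 - 921 is irreducible over Q. Hence [Q(α):Q] = 4.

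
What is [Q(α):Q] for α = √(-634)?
[Q(α):Q] = 2

[Q(α):Q] equals the degree of the minimal polynomial of α. Here α^2 = -634 and x^2 + 634 is irreducible (d = -634 is squarefree, ≠ 1, hence not a square), so deg(m_α) = 2. Thus [Q(α):Q] = 2.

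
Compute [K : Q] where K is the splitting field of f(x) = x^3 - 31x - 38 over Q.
[K : Q] = 6

By the rational root test, any rational root of the monic integer polynomial f(x) = x^3 - 31x - 38 must be an integer dividing the constant term -38, i.e. one of ±{1, 2, 19, 38}. Evaluating: f(1) = -68, f(-1) = -8, f(2) = -92, f(-2) = 16, f(19) = 6232, f(-19) = -6308, f(38) = 53656, f(-38) = -53732; none is 0, so f has no rational root and is therefore irreducible over Q (a cubic with no linear factor over a field is irreducible). For an irreducible cubic, the Galois group is A_3 or S_3 according as the discriminant disc(f) = -4a^3 - 27b^2 = -4·(-31)^3 - 27·(-38)^2 = 80176 is or is not a square in Q. Here disc(f) = 80176 is not a perfect square in Q, so the Galois group of f over Q is not contained in A_3 and must be all of S_3. The splitting field has degree |S_3| = 6 over Q, so [K : Q] = 6.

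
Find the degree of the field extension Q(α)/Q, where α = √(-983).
[Q(α):Q] = 2

[Q(α):Q] equals the degree of the minimal polynomial of α. Here α^2 = -983 and x^2 + 983 is irreducible (d = -983 is squarefree, ≠ 1, hence not a square), so deg(m_α) = 2. Thus [Q(α):Q] = 2.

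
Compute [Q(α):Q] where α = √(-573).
[Q(α):Q] = 2

[Q(α):Q] equals the degree of the minimal polynomial of α. Here α^2 = -573 and x^2 + 573 is irreducible (d = -573 is squarefree, ≠ 1, hence not a square), so deg(m_α) = 2. Thus [Q(α):Q] = 2.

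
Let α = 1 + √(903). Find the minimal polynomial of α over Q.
m_α(x) = x^2 - 2x - 902

From α - 1 = √(903), squaring gives (α - 1)^2 = 903, i.e. α^2 - 2α + 1 = 903, so α^2 - 2α - 902 = 0. The discriminant of x^2 - 2x - 902 is (-2)^2 - 4·(-902) = 4 + 3608 = 3612, and 4·(903) is not a perfect square in Q since 903 is squarefree and ≠ 1. Hence x^2 - 2x - 902 is irreducible over Q and is the minimal polynomial of α.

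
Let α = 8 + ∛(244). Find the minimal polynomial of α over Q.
m_α(x) = x^3 - 24x^2 + 192x - 756

Set β = α - 8 = ∛(244), so β^3 = 244. Then (α - 8)^3 - 244 = 0, i.e. α is a root of g(x) = (x - 8)^3 - 244 = x^3 - 24x^2 + 192x - 756. Since g(x) = h(x - 8) where h(x) = x^3 - 244, and h is irreducible over Q (because 244 is not a perfect cube, so h has no rational root, and a monic cubic with no rational root is irreducible), g is also irreducible (irreducibility is preserved under the substitution x → x - 8). Hence m_α(x) = x^3 - 24x^2 + 192x - 756.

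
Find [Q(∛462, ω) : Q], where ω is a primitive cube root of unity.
[Q(∛462, ω) : Q] = 6

[Q(∛462):Q] = 3 (min poly x^3 - 462, irreducible since 462 is not a perfect cube). [Q(ω):Q] = 2 (min poly x^2 + x + 1). Since Q(∛462) ⊂ R and ω ∉ R, we have ω ∉ Q(∛462), so x^2 + x + 1 remains irreducible over Q(∛462) and [Q(∛462, ω) : Q(∛462)] = 2. By the tower law, [Q(∛462, ω) : Q] = 3 · 2 = 6. (In fact Q(∛462, ω) is the splitting field of x^3 - 462 over Q.)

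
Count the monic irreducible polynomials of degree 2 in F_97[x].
There are 4656 monic irreducible polynomials of degree 2 over F_97

Each element of F_{97^2} that lies in no proper subfield is a root of exactly one monic irreducible of degree 2 over F_97, and each such polynomial has 2 distinct roots in F_{97^2}. By Möbius inversion the count is N_97(2) = (1/2) Σ_{d|2} μ(2/d) · 97^d = (1/2)(μ(2)·97^1 + μ(1)·97^2) = 9312/2 = 4656.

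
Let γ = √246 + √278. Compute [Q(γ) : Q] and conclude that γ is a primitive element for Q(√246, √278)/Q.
[Q(γ) : Q] = 4 (equivalently, Q(γ) = Q(√246, √278))

Obviously Q(γ) ⊆ Q(√246, √278), and [Q(√246, √278):Q] = 4 (since 246, 278 are distinct squarefree integers > 1 with 68388 not a perfect square). To show equality we compute the minimal polynomial of γ. From γ = √246 + √278: γ^2 = 246 + 2√(68388) + 278 = 524 + 2√(68388), so γ^2 - 524 = 2√(68388); squaring, (γ^2 - 524)^2 = 4·68388, i.e. γ^4 - 1048γ^2 + 274576 - 273552 = 0, i.e. γ^4 - 1048γ^2 + 1024 = 0. So γ is a root of x^4 - 1048x^2 + 1024. This polynomial is irreducible over Q: it has no rational root (each ±√246 ± √278 is irrational), and any factorization into two quadratics over Q would force √(68388) ∈ Q (pairing opposite roots) or √246, √278 ∈ Q (other pairings), all impossible. Hence [Q(γ):Q] = 4 = [Q(√246, √278):Q], so Q(γ) = Q(√246, √278).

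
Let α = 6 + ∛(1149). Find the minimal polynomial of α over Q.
m_α(x) = x^3 - 18x^2 + 108x - 1365

Set β = α - 6 = ∛(1149), so β^3 = 1149. Then (α - 6)^3 - 1149 = 0, i.e. α is a root of g(x) = (x - 6)^3 - 1149 = x^3 - 18x^2 + 108x - 1365. Since g(x) = h(x - 6) where h(x) = x^3 - 1149, and h is irreducible over Q (because 1149 is not a perfect cube, so h has no rational root, and a monic cubic with no rational root is irreducible), g is also irreducible (irreducibility is preserved under the substitution x → x - 6). Hence m_α(x) = x^3 - 18x^2 + 108x - 1365.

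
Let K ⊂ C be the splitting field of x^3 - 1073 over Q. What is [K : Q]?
[K : Q] = 6

The roots of x^3 - 1073 are ∛1073, ω∛1073, ω^2∛1073 where ω = e^(2πi/3) is a primitive cube root of unity, so K = Q(∛1073, ω). Now [Q(∛1073):Q] = 3 (since 1073 is not a perfect cube, x^3 - 1073 is irreducible) and [Q(ω):Q] = 2. Both 2 and 3 divide [K:Q], and [K:Q] ≤ 3·2 = 6, so [K:Q] = 6. (Equivalently: Q(∛1073) ⊂ R but ω ∉ R, so [K : Q(∛1073)] = 2.)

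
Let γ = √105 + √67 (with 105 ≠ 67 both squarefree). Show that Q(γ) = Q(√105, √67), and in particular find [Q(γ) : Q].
[Q(γ) : Q] = 4 (equivalently, Q(γ) = Q(√105, √67))

Obviously Q(γ) ⊆ Q(√105, √67), and [Q(√105, √67):Q] = 4 (since 105, 67 are distinct squarefree integers > 1 with 7035 not a perfect square). To show equality we compute the minimal polynomial of γ. From γ = √105 + √67: γ^2 = 105 + 2√(7035) + 67 = 172 + 2√(7035), so γ^2 - 172 = 2√(7035); squaring, (γ^2 - 172)^2 = 4·7035, i.e. γ^4 - 344γ^2 + 29584 - 28140 = 0, i.e. γ^4 - 344γ^2 + 1444 = 0. So γ is a root of x^4 - 344x^2 + 1444. This polynomial is irreducible over Q: it has no rational root (each ±√105 ± √67 is irrational), and any factorization into two quadratics over Q would force √(7035) ∈ Q (pairing opposite roots) or √105, √67 ∈ Q (other pairings), all impossible. Hence [Q(γ):Q] = 4 = [Q(√105, √67):Q], so Q(γ) = Q(√105, √67).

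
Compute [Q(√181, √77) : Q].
[Q(√181, √77) : Q] = 4

[Q(√181):Q] = 2 (min poly x^2 - 181, irreducible since 181 is squarefree > 1). For the top step, suppose √77 ∈ Q(√181), say √77 = c + d√181 with c, d ∈ Q. Squaring: 77 = c^2 + 181d^2 + 2cd√181. Since √181 ∉ Q this forces 2cd = 0. If d = 0 then √77 = c ∈ Q, contradicting 77 squarefree > 1. If c = 0 then 77 = 181d^2, so 181·77 = (181d)^2 is a perfect square in Q — but 181·77 = 13937 is not a perfect square (since 181 and 77 are distinct squarefree integers). Contradiction. Hence √77 ∉ Q(√181), so x^2 - 77 stays irreducible over Q(√181) and [Q(√181, √77) : Q(√181)] = 2. By the tower law, [Q(√181, √77) : Q] = 2 · 2 = 4.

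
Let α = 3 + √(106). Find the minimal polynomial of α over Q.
m_α(x) = x^2 - 6x - 97

From α - 3 = √(106), squaring gives (α - 3)^2 = 106, i.e. α^2 - 6α + 9 = 106, so α^2 - 6α - 97 = 0. The discriminant of x^2 - 6x - 97 is (-6)^2 - 4·(-97) = 36 + 388 = 424, and 4·(106) is not a perfect square in Q since 106 is squarefree and ≠ 1. Hence x^2 - 6x - 97 is irreducible over Q and is the minimal polynomial of α.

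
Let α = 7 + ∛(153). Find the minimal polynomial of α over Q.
m_α(x) = x^3 - 21x^2 + 147x - 496

Set β = α - 7 = ∛(153), so β^3 = 153. Then (α - 7)^3 - 153 = 0, i.e. α is a root of g(x) = (x - 7)^3 - 153 = x^3 - 21x^2 + 147x - 496. Since g(x) = h(x - 7) where h(x) = x^3 - 153, and h is irreducible over Q (because 153 is not a perfect cube, so h has no rational root, and a monic cubic with no rational root is irreducible), g is also irreducible (irreducibility is preserved under the substitution x → x - 7). Hence m_α(x) = x^3 - 21x^2 + 147x - 496.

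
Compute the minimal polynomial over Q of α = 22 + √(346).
m_α(x) = x^2 - 44x + 138

From α - 22 = √(346), squaring gives (α - 22)^2 = 346, i.e. α^2 - 44α + 484 = 346, so α^2 - 44α + 138 = 0. The discriminant of x^2 - 44x + 138 is (-44)^2 - 4·(138) = 1936 - 552 = 1384, and 4·(346) is not a perfect square in Q since 346 is squarefree and ≠ 1. Hence x^2 - 44x + 138 is irreducible over Q and is the minimal polynomial of α.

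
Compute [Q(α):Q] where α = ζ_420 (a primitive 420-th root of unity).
[Q(α):Q] = 96

The minimal polynomial of ζ_420 over Q is the 420-th cyclotomic polynomial Φ_420(x), which is irreducible over Q and has degree φ(420) = 96. Hence [Q(α):Q] = φ(420) = 96.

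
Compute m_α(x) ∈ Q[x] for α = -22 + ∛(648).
m_α(x) = x^3 + 66x^2 + 1452x + 10000

Set β = α + 22 = ∛(648), so β^3 = 648. Then (α + 22)^3 - 648 = 0, i.e. α is a root of g(x) = (x + 22)^3 - 648 = x^3 + 66x^2 + 1452x + 10000. Since g(x) = h(x + 22) where h(x) = x^3 - 648, and h is irreducible over Q (because 648 is not a perfect cube, so h has no rational root, and a monic cubic with no rational root is irreducible), g is also irreducible (irreducibility is preserved under the substitution x → x + 22). Hence m_α(x) = x^3 + 66x^2 + 1452x + 10000.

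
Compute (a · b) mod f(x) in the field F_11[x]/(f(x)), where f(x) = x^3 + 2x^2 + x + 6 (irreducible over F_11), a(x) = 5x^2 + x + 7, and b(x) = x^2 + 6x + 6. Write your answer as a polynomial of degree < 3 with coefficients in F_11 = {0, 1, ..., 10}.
a · b ≡ 7x^2 + 8x + 4 (mod f(x))

Multiply in F_11[x]: a(x)·b(x) = (5x^2 + x + 7)·(x^2 + 6x + 6) = 5x^4 + 9x^3 + 10x^2 + 4x + 9. This has degree ≥ 3, so divide by f(x) over F_11: 5x^4 + 9x^3 + 10x^2 + 4x + 9 = (5x + 10)·(x^3 + 2x^2 + x + 6) + (7x^2 + 8x + 4). Hence a·b ≡ 7x^2 + 8x + 4 (mod f). (F_11[x]/(f) is a field with 11^3 = 1331 elements since f is irreducible of degree 3.)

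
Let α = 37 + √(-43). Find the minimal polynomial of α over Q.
m_α(x) = x^2 - 74x + 1412

From α - 37 = √(-43), squaring gives (α - 37)^2 = -43, i.e. α^2 - 74α + 1369 = -43, so α^2 - 74α + 1412 = 0. The discriminant of x^2 - 74x + 1412 is (-74)^2 - 4·(1412) = 5476 - 5648 = -172, and 4·(-43) is not a perfect square in Q since -43 is squarefree and ≠ 1. Hence x^2 - 74x + 1412 is irreducible over Q and is the minimal polynomial of α.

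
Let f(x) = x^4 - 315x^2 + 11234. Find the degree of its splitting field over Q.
[K : Q] = 4

Solving the quadratic in x^2: x^2 = (315 ± √(315^2 - 4·11234))/2 = (315 ± √54289)/2 = (315 ± 233)/2, giving x^2 = 41 or x^2 = 274. So f(x) = (x^2 - 41)(x^2 - 274) and the roots of f are ±√41, ±√274. Hence the splitting field is K = Q(√41, √274). Since 41 and 274 are distinct squarefree integers > 1, their product 11234 is not a perfect square, so √274 ∉ Q(√41). By the tower law [K:Q] = [Q(√41,√274):Q(√41)] · [Q(√41):Q] = 2 · 2 = 4.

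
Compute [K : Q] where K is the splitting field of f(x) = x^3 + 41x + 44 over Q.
[K : Q] = 6

By the rational root test, any rational root of the monic integer polynomial f(x) = x^3 + 41x + 44 must be an integer dividing the constant term 44, i.e. one of ±{1, 2, 4, 11, 22, 44}. Evaluating: f(1) = 86, f(-1) = 2, f(2) = 134, f(-2) = -46, f(4) = 272, f(-4) = -184, f(11) = 1826, f(-11) = -1738, f(22) = 11594, f(-22) = -11506, f(44) = 87032, f(-44) = -86944; none is 0, so f has no rational root and is therefore irreducible over Q (a cubic with no linear factor over a field is irreducible). For an irreducible cubic, the Galois group is A_3 or S_3 according as the discriminant disc(f) = -4a^3 - 27b^2 = -4·(41)^3 - 27·(44)^2 = -327956 is or is not a square in Q. Here disc(f) = -327956 is not a perfect square in Q, so the Galois group of f over Q is not contained in A_3 and must be all of S_3. The splitting field has degree |S_3| = 6 over Q, so [K : Q] = 6.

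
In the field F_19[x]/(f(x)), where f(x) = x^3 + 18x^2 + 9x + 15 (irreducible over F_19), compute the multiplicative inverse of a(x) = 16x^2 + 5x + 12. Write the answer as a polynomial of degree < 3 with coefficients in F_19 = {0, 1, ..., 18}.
a(x)^(-1) ≡ 3x^2 + 10x + 16 (mod f(x))

Since f is irreducible over F_19, F_19[x]/(f) is a field and a(x) ≠ 0 has an inverse. Apply the extended Euclidean algorithm to f(x) and a(x) in F_19[x]: f(x) = (6x + 4)·a(x) + (12x + 5);  a(x) = (14x + 12)·(12x + 5) + (9). The last nonzero remainder is the constant 9 = gcd(f, a) in F_19. Back-substituting through the division chain expresses 9 = s(x)·a(x) + t(x)·f(x) with s(x) ≡ 8x^2 + 14x + 11 (mod f), so (8x^2 + 14x + 11)·a(x) ≡ 9 (mod f). Multiplying by 9^(-1) ≡ 17 in F_19 gives a(x)^(-1) ≡ 17·(8x^2 + 14x + 11) ≡ 3x^2 + 10x + 16 (mod f). Check: (16x^2 + 5x + 12)·(3x^2 + 10x + 16) = 10x^4 + 4x^3 + 10x + 2 ≡ 1 (mod x^3 + 18x^2 + 9x + 15).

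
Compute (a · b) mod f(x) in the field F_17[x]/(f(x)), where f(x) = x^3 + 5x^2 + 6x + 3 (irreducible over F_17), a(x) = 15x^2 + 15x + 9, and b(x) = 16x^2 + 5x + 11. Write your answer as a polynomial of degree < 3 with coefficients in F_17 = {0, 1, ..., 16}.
a · b ≡ 3x^2 + 6x (mod f(x))

Multiply in F_17[x]: a(x)·b(x) = (15x^2 + 15x + 9)·(16x^2 + 5x + 11) = 2x^4 + 9x^3 + 10x^2 + 6x + 14. This has degree ≥ 3, so divide by f(x) over F_17: 2x^4 + 9x^3 + 10x^2 + 6x + 14 = (2x + 16)·(x^3 + 5x^2 + 6x + 3) + (3x^2 + 6x). Hence a·b ≡ 3x^2 + 6x (mod f). (F_17[x]/(f) is a field with 17^3 = 4913 elements since f is irreducible of degree 3.)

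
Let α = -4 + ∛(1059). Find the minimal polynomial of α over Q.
m_α(x) = x^3 + 12x^2 + 48x - 995

Set β = α + 4 = ∛(1059), so β^3 = 1059. Then (α + 4)^3 - 1059 = 0, i.e. α is a root of g(x) = (x + 4)^3 - 1059 = x^3 + 12x^2 + 48x - 995. Since g(x) = h(x + 4) where h(x) = x^3 - 1059, and h is irreducible over Q (because 1059 is not a perfect cube, so h has no rational root, and a monic cubic with no rational root is irreducible), g is also irreducible (irreducibility is preserved under the substitution x → x + 4). Hence m_α(x) = x^3 + 12x^2 + 48x - 995.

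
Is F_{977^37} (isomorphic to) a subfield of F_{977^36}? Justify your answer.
No: F_{977^37} is not a subfield of F_{977^36}

F_{p^m} embeds in F_{p^n} iff m | n. Here 37 ∤ 36 (since 36 = 0·37 + 36 with remainder 36 ≠ 0), so F_{977^37} is not a subfield of F_{977^36}. Equivalently: if it were, the tower law would give 37 = [F_{977^37}:F_977] dividing [F_{977^36}:F_977] = 36, contradiction.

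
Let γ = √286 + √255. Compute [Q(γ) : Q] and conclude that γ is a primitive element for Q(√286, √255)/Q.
[Q(γ) : Q] = 4 (equivalently, Q(γ) = Q(√286, √255))

Obviously Q(γ) ⊆ Q(√286, √255), and [Q(√286, √255):Q] = 4 (since 286, 255 are distinct squarefree integers > 1 with 72930 not a perfect square). To show equality we compute the minimal polynomial of γ. From γ = √286 + √255: γ^2 = 286 + 2√(72930) + 255 = 541 + 2√(72930), so γ^2 - 541 = 2√(72930); squaring, (γ^2 - 541)^2 = 4·72930, i.e. γ^4 - 1082γ^2 + 292681 - 291720 = 0, i.e. γ^4 - 1082γ^2 + 961 = 0. So γ is a root of x^4 - 1082x^2 + 961. This polynomial is irreducible over Q: it has no rational root (each ±√286 ± √255 is irrational), and any factorization into two quadratics over Q would force √(72930) ∈ Q (pairing opposite roots) or √286, √255 ∈ Q (other pairings), all impossible. Hence [Q(γ):Q] = 4 = [Q(√286, √255):Q], so Q(γ) = Q(√286, √255).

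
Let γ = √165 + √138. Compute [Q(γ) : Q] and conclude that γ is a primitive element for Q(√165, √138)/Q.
[Q(γ) : Q] = 4 (equivalently, Q(γ) = Q(√165, √138))

Obviously Q(γ) ⊆ Q(√165, √138), and [Q(√165, √138):Q] = 4 (since 165, 138 are distinct squarefree integers > 1 with 22770 not a perfect square). To show equality we compute the minimal polynomial of γ. From γ = √165 + √138: γ^2 = 165 + 2√(22770) + 138 = 303 + 2√(22770), so γ^2 - 303 = 2√(22770); squaring, (γ^2 - 303)^2 = 4·22770, i.e. γ^4 - 606γ^2 + 91809 - 91080 = 0, i.e. γ^4 - 606γ^2 + 729 = 0. So γ is a root of x^4 - 606x^2 + 729. This polynomial is irreducible over Q: it has no rational root (each ±√165 ± √138 is irrational), and any factorization into two quadratics over Q would force √(22770) ∈ Q (pairing opposite roots) or √165, √138 ∈ Q (other pairings), all impossible. Hence [Q(γ):Q] = 4 = [Q(√165, √138):Q], so Q(γ) = Q(√165, √138).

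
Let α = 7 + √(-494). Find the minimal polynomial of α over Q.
m_α(x) = x^2 - 14x + 543

From α - 7 = √(-494), squaring gives (α - 7)^2 = -494, i.e. α^2 - 14α + 49 = -494, so α^2 - 14α + 543 = 0. The discriminant of x^2 - 14x + 543 is (-14)^2 - 4·(543) = 196 - 2172 = -1976, and 4·(-494) is not a perfect square in Q since -494 is squarefree and ≠ 1. Hence x^2 - 14x + 543 is irreducible over Q and is the minimal polynomial of α.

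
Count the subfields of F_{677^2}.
F_{677^2} has 2 subfields

The subfields of F_{p^n} are exactly the fields F_{p^d} for d | n (each is the fixed field of the unique index-d subgroup of Gal(F_{p^n}/F_p) ≅ Z/nZ). The divisors of n = 2 are {1, 2}, giving 2 subfields: F_{677^1}, F_{677^2}.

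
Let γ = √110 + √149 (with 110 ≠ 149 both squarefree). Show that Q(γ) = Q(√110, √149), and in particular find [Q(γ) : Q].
[Q(γ) : Q] = 4 (equivalently, Q(γ) = Q(√110, √149))

Obviously Q(γ) ⊆ Q(√110, √149), and [Q(√110, √149):Q] = 4 (since 110, 149 are distinct squarefree integers > 1 with 16390 not a perfect square). To show equality we compute the minimal polynomial of γ. From γ = √110 + √149: γ^2 = 110 + 2√(16390) + 149 = 259 + 2√(16390), so γ^2 - 259 = 2√(16390); squaring, (γ^2 - 259)^2 = 4·16390, i.e. γ^4 - 518γ^2 + 67081 - 65560 = 0, i.e. γ^4 - 518γ^2 + 1521 = 0. So γ is a root of x^4 - 518x^2 + 1521. This polynomial is irreducible over Q: it has no rational root (each ±√110 ± √149 is irrational), and any factorization into two quadratics over Q would force √(16390) ∈ Q (pairing opposite roots) or √110, √149 ∈ Q (other pairings), all impossible. Hence [Q(γ):Q] = 4 = [Q(√110, √149):Q], so Q(γ) = Q(√110, √149).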